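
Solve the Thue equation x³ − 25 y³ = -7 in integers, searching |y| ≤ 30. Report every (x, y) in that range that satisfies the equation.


The equation is x³ - 25y³ = -7. For fixed y, x³ = 25·y³ − 7, so a solution requires the RHS to be a perfect cube.
Strategy: iterate y from -30 to 30, compute RHS = 25·y³ − 7, and check whether it is a (positive or negative) perfect cube.
Check small values of y:
  y = 0: RHS = -7 is not a perfect cube.
  y = 1: RHS = 18 is not a perfect cube.
  y = -1: RHS = -32 is not a perfect cube.
  y = 2: RHS = 193 is not a perfect cube.
  y = -2: RHS = -207 is not a perfect cube.
  y = 3: RHS = 668 is not a perfect cube.
  y = -3: RHS = -682 is not a perfect cube.
Continuing the search up to |y| = 30 finds no solutions either.
No (x, y) in the scanned range satisfies the equation.

No integer solutions with |y| ≤ 30.


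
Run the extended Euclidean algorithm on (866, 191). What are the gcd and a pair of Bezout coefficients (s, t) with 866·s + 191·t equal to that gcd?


Euclidean algorithm on (866, 191) — divide until remainder is 0:
  866 = 4 · 191 + 102
  191 = 1 · 102 + 89
  102 = 1 · 89 + 13
  89 = 6 · 13 + 11
  13 = 1 · 11 + 2
  11 = 5 · 2 + 1
  2 = 2 · 1 + 0
gcd(866, 191) = 1.
Track Bezout coefficients alongside the remainders: start with r₀ = 866 = a·1 + b·0 (s = 1, t = 0) and r₁ = 191 = a·0 + b·1 (s = 0, t = 1); each new remainder r_{k+1} = r_{k-1} − q_k·r_k inherits s_{k+1} = s_{k-1} − q_k·s_k, t_{k+1} = t_{k-1} − q_k·t_k, so r_k = a·s_k + b·t_k at every step:
  q = 4: r = 102, s = 1 − 4·0 = 1, t = 0 − 4·1 = -4  (check: 866·1 + 191·(-4) = 102)
  q = 1: r = 89, s = 0 − 1·1 = -1, t = 1 − 1·(-4) = 5  (check: 866·(-1) + 191·5 = 89)
  q = 1: r = 13, s = 1 − 1·(-1) = 2, t = -4 − 1·5 = -9  (check: 866·2 + 191·(-9) = 13)
  q = 6: r = 11, s = -1 − 6·2 = -13, t = 5 − 6·(-9) = 59  (check: 866·(-13) + 191·59 = 11)
  q = 1: r = 2, s = 2 − 1·(-13) = 15, t = -9 − 1·59 = -68  (check: 866·15 + 191·(-68) = 2)
  q = 5: r = 1, s = -13 − 5·15 = -88, t = 59 − 5·(-68) = 399  (check: 866·(-88) + 191·399 = 1)
The row with r = 1 (the gcd) gives the Bezout coefficients s = -88, t = 399.
Result: 866 · (-88) + 191 · (399) = 1.

gcd(866, 191) = 1; s = -88, t = 399 (check: 866·(-88) + 191·399 = 1).


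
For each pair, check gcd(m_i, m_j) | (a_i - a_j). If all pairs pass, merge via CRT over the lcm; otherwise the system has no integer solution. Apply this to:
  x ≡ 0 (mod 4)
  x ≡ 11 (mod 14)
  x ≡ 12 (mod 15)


Moduli 4, 14, 15 are not pairwise coprime, so CRT works modulo lcm(m_i) when all pairwise compatibility conditions hold.
Pairwise compatibility: gcd(m_i, m_j) must divide a_i - a_j for every pair.
Merge one congruence at a time:
  Start: x ≡ 0 (mod 4).
  Combine with x ≡ 11 (mod 14): gcd(4, 14) = 2, and 11 - 0 = 11 is NOT divisible by 2.
    ⇒ system is inconsistent (no integer solution).

No solution (the system is inconsistent).


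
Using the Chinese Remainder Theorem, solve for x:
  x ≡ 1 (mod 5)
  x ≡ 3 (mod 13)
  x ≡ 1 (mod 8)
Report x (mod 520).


Moduli 5, 13, 8 are pairwise coprime; by CRT there is a unique solution modulo M = 5 · 13 · 8 = 520.
Solve pairwise, accumulating the modulus:
  Start with x ≡ 1 (mod 5).
  Combine with x ≡ 3 (mod 13): since gcd(5, 13) = 1, we get a unique residue mod 65.
    Write x = 1 + 5·t and substitute into x ≡ 3 (mod 13): 5·t ≡ 3 − 1 = 2 (mod 13).
    The inverse of 5 mod 13 is 8 (since 5·8 = 40 = 3·13 + 1), so t ≡ 8·2 = 16 ≡ 3 (mod 13).
    Then x = 1 + 5·3 = 16, valid modulo lcm(5, 13) = 65: x ≡ 16 (mod 65).
  Combine with x ≡ 1 (mod 8): since gcd(65, 8) = 1, we get a unique residue mod 520.
    Write x = 16 + 65·t and substitute into x ≡ 1 (mod 8): 65·t ≡ 1 − 16 = -15 (mod 8).
    Reduce coefficients mod 8: 1·t ≡ 1 (mod 8).
    So t ≡ 1 (mod 8).
    Then x = 16 + 65·1 = 81, valid modulo lcm(65, 8) = 520: x ≡ 81 (mod 520).
Verify: 81 mod 5 = 1 ✓, 81 mod 13 = 3 ✓, 81 mod 8 = 1 ✓.

x ≡ 81 (mod 520).


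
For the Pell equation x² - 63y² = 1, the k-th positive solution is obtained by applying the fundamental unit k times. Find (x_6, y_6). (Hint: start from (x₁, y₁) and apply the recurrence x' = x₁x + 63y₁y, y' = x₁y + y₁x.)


Step 1: Find the fundamental solution (x₁, y₁) of x² - 63y² = 1.
  Expand √63 as a continued fraction. a₀ = ⌊√63⌋ = 7; iterate m_{k+1} = d_k·a_k − m_k, d_{k+1} = (63 − m_{k+1}²)/d_k, a_{k+1} = ⌊(a₀ + m_{k+1})/d_{k+1}⌋ (starting m₀ = 0, d₀ = 1), with convergents p_k = a_k·p_{k-1} + p_{k-2}, q_k = a_k·q_{k-1} + q_{k-2} (p₋₁ = 1, q₋₁ = 0):
  k = 0: a₀ = 7; p₀/q₀ = 7/1; p₀² − 63·q₀² = 49 − 63 = -14.
  k = 1: m = 7, d = 14, a = ⌊(7 + 7)/14⌋ = 1; p/q = (1·7 + 1)/(1·1 + 0) = 8/1; p² − 63·q² = 64 − 63 = 1.
  The first convergent with p² − 63·q² = 1 gives the fundamental solution (x₁, y₁) = (8, 1).
Step 2: Apply the recurrence (x_{n+1}, y_{n+1}) = (x₁x_n + 63y₁y_n, x₁y_n + y₁x_n) repeatedly.
  From (x_1, y_1) = (8, 1): x_2 = 8·8 + 63·1·1 = 127; y_2 = 8·1 + 1·8 = 16.
  From (x_2, y_2) = (127, 16): x_3 = 8·127 + 63·1·16 = 2024; y_3 = 8·16 + 1·127 = 255.
  From (x_3, y_3) = (2024, 255): x_4 = 8·2024 + 63·1·255 = 32257; y_4 = 8·255 + 1·2024 = 4064.
  From (x_4, y_4) = (32257, 4064): x_5 = 8·32257 + 63·1·4064 = 514088; y_5 = 8·4064 + 1·32257 = 64769.
  From (x_5, y_5) = (514088, 64769): x_6 = 8·514088 + 63·1·64769 = 8193151; y_6 = 8·64769 + 1·514088 = 1032240.
Step 3: Verify x_6² - 63·y_6² = 67127723308801 - 67127723308800 = 1 (should be 1). ✓

(x_1, y_1) = (8, 1); (x_6, y_6) = (8193151, 1032240).


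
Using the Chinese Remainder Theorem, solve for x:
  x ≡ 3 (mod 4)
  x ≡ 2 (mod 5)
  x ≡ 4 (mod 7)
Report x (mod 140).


Moduli 4, 5, 7 are pairwise coprime; by CRT there is a unique solution modulo M = 4 · 5 · 7 = 140.
Solve pairwise, accumulating the modulus:
  Start with x ≡ 3 (mod 4).
  Combine with x ≡ 2 (mod 5): since gcd(4, 5) = 1, we get a unique residue mod 20.
    Write x = 3 + 4·t and substitute into x ≡ 2 (mod 5): 4·t ≡ 2 − 3 = -1 (mod 5).
    Reduce coefficients mod 5: 4·t ≡ 4 (mod 5).
    The inverse of 4 mod 5 is 4 (since 4·4 = 16 = 3·5 + 1), so t ≡ 4·4 = 16 ≡ 1 (mod 5).
    Then x = 3 + 4·1 = 7, valid modulo lcm(4, 5) = 20: x ≡ 7 (mod 20).
  Combine with x ≡ 4 (mod 7): since gcd(20, 7) = 1, we get a unique residue mod 140.
    Write x = 7 + 20·t and substitute into x ≡ 4 (mod 7): 20·t ≡ 4 − 7 = -3 (mod 7).
    Reduce coefficients mod 7: 6·t ≡ 4 (mod 7).
    The inverse of 6 mod 7 is 6 (since 6·6 = 36 = 5·7 + 1), so t ≡ 6·4 = 24 ≡ 3 (mod 7).
    Then x = 7 + 20·3 = 67, valid modulo lcm(20, 7) = 140: x ≡ 67 (mod 140).
Verify: 67 mod 4 = 3 ✓, 67 mod 5 = 2 ✓, 67 mod 7 = 4 ✓.

x ≡ 67 (mod 140).


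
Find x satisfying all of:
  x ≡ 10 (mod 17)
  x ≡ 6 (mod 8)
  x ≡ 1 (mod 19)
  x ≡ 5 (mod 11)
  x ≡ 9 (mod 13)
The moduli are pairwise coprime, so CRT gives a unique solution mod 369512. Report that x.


Product of moduli M = 17 · 8 · 19 · 11 · 13 = 369512.
Merge one congruence at a time:
  Start: x ≡ 10 (mod 17).
  Combine with x ≡ 6 (mod 8); new modulus lcm = 136.
    Write x = 10 + 17·t and substitute into x ≡ 6 (mod 8): 17·t ≡ 6 − 10 = -4 (mod 8).
    Reduce coefficients mod 8: 1·t ≡ 4 (mod 8).
    So t ≡ 4 (mod 8).
    Then x = 10 + 17·4 = 78, valid modulo lcm(17, 8) = 136: x ≡ 78 (mod 136).
  Combine with x ≡ 1 (mod 19); new modulus lcm = 2584.
    Write x = 78 + 136·t and substitute into x ≡ 1 (mod 19): 136·t ≡ 1 − 78 = -77 (mod 19).
    Reduce coefficients mod 19: 3·t ≡ 18 (mod 19).
    The inverse of 3 mod 19 is 13 (since 3·13 = 39 = 2·19 + 1), so t ≡ 13·18 = 234 ≡ 6 (mod 19).
    Then x = 78 + 136·6 = 894, valid modulo lcm(136, 19) = 2584: x ≡ 894 (mod 2584).
  Combine with x ≡ 5 (mod 11); new modulus lcm = 28424.
    Write x = 894 + 2584·t and substitute into x ≡ 5 (mod 11): 2584·t ≡ 5 − 894 = -889 (mod 11).
    Reduce coefficients mod 11: 10·t ≡ 2 (mod 11).
    The inverse of 10 mod 11 is 10 (since 10·10 = 100 = 9·11 + 1), so t ≡ 10·2 = 20 ≡ 9 (mod 11).
    Then x = 894 + 2584·9 = 24150, valid modulo lcm(2584, 11) = 28424: x ≡ 24150 (mod 28424).
  Combine with x ≡ 9 (mod 13); new modulus lcm = 369512.
    Write x = 24150 + 28424·t and substitute into x ≡ 9 (mod 13): 28424·t ≡ 9 − 24150 = -24141 (mod 13).
    Reduce coefficients mod 13: 6·t ≡ 0 (mod 13).
    The inverse of 6 mod 13 is 11 (since 6·11 = 66 = 5·13 + 1), so t ≡ 11·0 = 0 ≡ 0 (mod 13).
    Then x = 24150 + 28424·0 = 24150, valid modulo lcm(28424, 13) = 369512: x ≡ 24150 (mod 369512).
Verify against each original: 24150 mod 17 = 10, 24150 mod 8 = 6, 24150 mod 19 = 1, 24150 mod 11 = 5, 24150 mod 13 = 9.

x ≡ 24150 (mod 369512).


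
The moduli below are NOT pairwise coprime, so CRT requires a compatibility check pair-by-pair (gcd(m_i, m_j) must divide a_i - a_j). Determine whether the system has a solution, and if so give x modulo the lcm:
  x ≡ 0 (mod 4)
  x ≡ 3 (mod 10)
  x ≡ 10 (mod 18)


Moduli 4, 10, 18 are not pairwise coprime, so CRT works modulo lcm(m_i) when all pairwise compatibility conditions hold.
Pairwise compatibility: gcd(m_i, m_j) must divide a_i - a_j for every pair.
Merge one congruence at a time:
  Start: x ≡ 0 (mod 4).
  Combine with x ≡ 3 (mod 10): gcd(4, 10) = 2, and 3 - 0 = 3 is NOT divisible by 2.
    ⇒ system is inconsistent (no integer solution).

No solution (the system is inconsistent).


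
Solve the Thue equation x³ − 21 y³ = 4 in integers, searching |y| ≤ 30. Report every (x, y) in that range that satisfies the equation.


The equation is x³ - 21y³ = 4. For fixed y, x³ = 21·y³ + 4, so a solution requires the RHS to be a perfect cube.
Strategy: iterate y from -30 to 30, compute RHS = 21·y³ + 4, and check whether it is a (positive or negative) perfect cube.
Check small values of y:
  y = 0: RHS = 4 is not a perfect cube.
  y = 1: RHS = 25 is not a perfect cube.
  y = -1: RHS = -17 is not a perfect cube.
  y = 2: RHS = 172 is not a perfect cube.
  y = -2: RHS = -164 is not a perfect cube.
  y = 3: RHS = 571 is not a perfect cube.
  y = -3: RHS = -563 is not a perfect cube.
Continuing the search up to |y| = 30 finds no solutions either.
No (x, y) in the scanned range satisfies the equation.

No integer solutions with |y| ≤ 30.


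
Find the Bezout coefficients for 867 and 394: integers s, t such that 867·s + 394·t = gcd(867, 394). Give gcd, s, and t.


Euclidean algorithm on (867, 394) — divide until remainder is 0:
  867 = 2 · 394 + 79
  394 = 4 · 79 + 78
  79 = 1 · 78 + 1
  78 = 78 · 1 + 0
gcd(867, 394) = 1.
Track Bezout coefficients alongside the remainders: start with r₀ = 867 = a·1 + b·0 (s = 1, t = 0) and r₁ = 394 = a·0 + b·1 (s = 0, t = 1); each new remainder r_{k+1} = r_{k-1} − q_k·r_k inherits s_{k+1} = s_{k-1} − q_k·s_k, t_{k+1} = t_{k-1} − q_k·t_k, so r_k = a·s_k + b·t_k at every step:
  q = 2: r = 79, s = 1 − 2·0 = 1, t = 0 − 2·1 = -2  (check: 867·1 + 394·(-2) = 79)
  q = 4: r = 78, s = 0 − 4·1 = -4, t = 1 − 4·(-2) = 9  (check: 867·(-4) + 394·9 = 78)
  q = 1: r = 1, s = 1 − 1·(-4) = 5, t = -2 − 1·9 = -11  (check: 867·5 + 394·(-11) = 1)
The row with r = 1 (the gcd) gives the Bezout coefficients s = 5, t = -11.
Result: 867 · (5) + 394 · (-11) = 1.

gcd(867, 394) = 1; s = 5, t = -11 (check: 867·5 + 394·(-11) = 1).


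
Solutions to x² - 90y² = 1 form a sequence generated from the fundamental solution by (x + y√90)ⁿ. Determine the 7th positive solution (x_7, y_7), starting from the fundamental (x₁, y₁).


Step 1: Find the fundamental solution (x₁, y₁) of x² - 90y² = 1.
  Expand √90 as a continued fraction. a₀ = ⌊√90⌋ = 9; iterate m_{k+1} = d_k·a_k − m_k, d_{k+1} = (90 − m_{k+1}²)/d_k, a_{k+1} = ⌊(a₀ + m_{k+1})/d_{k+1}⌋ (starting m₀ = 0, d₀ = 1), with convergents p_k = a_k·p_{k-1} + p_{k-2}, q_k = a_k·q_{k-1} + q_{k-2} (p₋₁ = 1, q₋₁ = 0):
  k = 0: a₀ = 9; p₀/q₀ = 9/1; p₀² − 90·q₀² = 81 − 90 = -9.
  k = 1: m = 9, d = 9, a = ⌊(9 + 9)/9⌋ = 2; p/q = (2·9 + 1)/(2·1 + 0) = 19/2; p² − 90·q² = 361 − 360 = 1.
  The first convergent with p² − 90·q² = 1 gives the fundamental solution (x₁, y₁) = (19, 2).
Step 2: Apply the recurrence (x_{n+1}, y_{n+1}) = (x₁x_n + 90y₁y_n, x₁y_n + y₁x_n) repeatedly.
  From (x_1, y_1) = (19, 2): x_2 = 19·19 + 90·2·2 = 721; y_2 = 19·2 + 2·19 = 76.
  From (x_2, y_2) = (721, 76): x_3 = 19·721 + 90·2·76 = 27379; y_3 = 19·76 + 2·721 = 2886.
  From (x_3, y_3) = (27379, 2886): x_4 = 19·27379 + 90·2·2886 = 1039681; y_4 = 19·2886 + 2·27379 = 109592.
  From (x_4, y_4) = (1039681, 109592): x_5 = 19·1039681 + 90·2·109592 = 39480499; y_5 = 19·109592 + 2·1039681 = 4161610.
  From (x_5, y_5) = (39480499, 4161610): x_6 = 19·39480499 + 90·2·4161610 = 1499219281; y_6 = 19·4161610 + 2·39480499 = 158031588.
  From (x_6, y_6) = (1499219281, 158031588): x_7 = 19·1499219281 + 90·2·158031588 = 56930852179; y_7 = 19·158031588 + 2·1499219281 = 6001038734.
Step 3: Verify x_7² - 90·y_7² = 3241121929827149048041 - 3241121929827149048040 = 1 (should be 1). ✓

(x_1, y_1) = (19, 2); (x_7, y_7) = (56930852179, 6001038734).


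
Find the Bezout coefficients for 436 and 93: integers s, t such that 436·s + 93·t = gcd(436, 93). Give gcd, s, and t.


Euclidean algorithm on (436, 93) — divide until remainder is 0:
  436 = 4 · 93 + 64
  93 = 1 · 64 + 29
  64 = 2 · 29 + 6
  29 = 4 · 6 + 5
  6 = 1 · 5 + 1
  5 = 5 · 1 + 0
gcd(436, 93) = 1.
Track Bezout coefficients alongside the remainders: start with r₀ = 436 = a·1 + b·0 (s = 1, t = 0) and r₁ = 93 = a·0 + b·1 (s = 0, t = 1); each new remainder r_{k+1} = r_{k-1} − q_k·r_k inherits s_{k+1} = s_{k-1} − q_k·s_k, t_{k+1} = t_{k-1} − q_k·t_k, so r_k = a·s_k + b·t_k at every step:
  q = 4: r = 64, s = 1 − 4·0 = 1, t = 0 − 4·1 = -4  (check: 436·1 + 93·(-4) = 64)
  q = 1: r = 29, s = 0 − 1·1 = -1, t = 1 − 1·(-4) = 5  (check: 436·(-1) + 93·5 = 29)
  q = 2: r = 6, s = 1 − 2·(-1) = 3, t = -4 − 2·5 = -14  (check: 436·3 + 93·(-14) = 6)
  q = 4: r = 5, s = -1 − 4·3 = -13, t = 5 − 4·(-14) = 61  (check: 436·(-13) + 93·61 = 5)
  q = 1: r = 1, s = 3 − 1·(-13) = 16, t = -14 − 1·61 = -75  (check: 436·16 + 93·(-75) = 1)
The row with r = 1 (the gcd) gives the Bezout coefficients s = 16, t = -75.
Result: 436 · (16) + 93 · (-75) = 1.

gcd(436, 93) = 1; s = 16, t = -75 (check: 436·16 + 93·(-75) = 1).


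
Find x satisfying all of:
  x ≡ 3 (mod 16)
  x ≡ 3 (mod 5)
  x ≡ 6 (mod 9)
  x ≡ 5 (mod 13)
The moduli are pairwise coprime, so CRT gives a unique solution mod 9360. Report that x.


Product of moduli M = 16 · 5 · 9 · 13 = 9360.
Merge one congruence at a time:
  Start: x ≡ 3 (mod 16).
  Combine with x ≡ 3 (mod 5); new modulus lcm = 80.
    Write x = 3 + 16·t and substitute into x ≡ 3 (mod 5): 16·t ≡ 3 − 3 = 0 (mod 5).
    Reduce coefficients mod 5: 1·t ≡ 0 (mod 5).
    So t ≡ 0 (mod 5).
    Then x = 3 + 16·0 = 3, valid modulo lcm(16, 5) = 80: x ≡ 3 (mod 80).
  Combine with x ≡ 6 (mod 9); new modulus lcm = 720.
    Write x = 3 + 80·t and substitute into x ≡ 6 (mod 9): 80·t ≡ 6 − 3 = 3 (mod 9).
    Reduce coefficients mod 9: 8·t ≡ 3 (mod 9).
    The inverse of 8 mod 9 is 8 (since 8·8 = 64 = 7·9 + 1), so t ≡ 8·3 = 24 ≡ 6 (mod 9).
    Then x = 3 + 80·6 = 483, valid modulo lcm(80, 9) = 720: x ≡ 483 (mod 720).
  Combine with x ≡ 5 (mod 13); new modulus lcm = 9360.
    Write x = 483 + 720·t and substitute into x ≡ 5 (mod 13): 720·t ≡ 5 − 483 = -478 (mod 13).
    Reduce coefficients mod 13: 5·t ≡ 3 (mod 13).
    The inverse of 5 mod 13 is 8 (since 5·8 = 40 = 3·13 + 1), so t ≡ 8·3 = 24 ≡ 11 (mod 13).
    Then x = 483 + 720·11 = 8403, valid modulo lcm(720, 13) = 9360: x ≡ 8403 (mod 9360).
Verify against each original: 8403 mod 16 = 3, 8403 mod 5 = 3, 8403 mod 9 = 6, 8403 mod 13 = 5.

x ≡ 8403 (mod 9360).


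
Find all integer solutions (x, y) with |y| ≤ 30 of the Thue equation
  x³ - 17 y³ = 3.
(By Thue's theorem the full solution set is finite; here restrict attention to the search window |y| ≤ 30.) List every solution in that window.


The equation is x³ - 17y³ = 3. For fixed y, x³ = 17·y³ + 3, so a solution requires the RHS to be a perfect cube.
Strategy: iterate y from -30 to 30, compute RHS = 17·y³ + 3, and check whether it is a (positive or negative) perfect cube.
Check small values of y:
  y = 0: RHS = 3 is not a perfect cube.
  y = 1: RHS = 20 is not a perfect cube.
  y = -1: RHS = -14 is not a perfect cube.
  y = 2: RHS = 139 is not a perfect cube.
  y = -2: RHS = -133 is not a perfect cube.
  y = 3: RHS = 462 is not a perfect cube.
  y = -3: RHS = -456 is not a perfect cube.
Continuing the search up to |y| = 30 finds no solutions either.
No (x, y) in the scanned range satisfies the equation.

No integer solutions with |y| ≤ 30.


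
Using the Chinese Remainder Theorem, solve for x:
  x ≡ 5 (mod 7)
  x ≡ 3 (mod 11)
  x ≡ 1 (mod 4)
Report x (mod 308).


Moduli 7, 11, 4 are pairwise coprime; by CRT there is a unique solution modulo M = 7 · 11 · 4 = 308.
Solve pairwise, accumulating the modulus:
  Start with x ≡ 5 (mod 7).
  Combine with x ≡ 3 (mod 11): since gcd(7, 11) = 1, we get a unique residue mod 77.
    Write x = 5 + 7·t and substitute into x ≡ 3 (mod 11): 7·t ≡ 3 − 5 = -2 (mod 11).
    Reduce coefficients mod 11: 7·t ≡ 9 (mod 11).
    The inverse of 7 mod 11 is 8 (since 7·8 = 56 = 5·11 + 1), so t ≡ 8·9 = 72 ≡ 6 (mod 11).
    Then x = 5 + 7·6 = 47, valid modulo lcm(7, 11) = 77: x ≡ 47 (mod 77).
  Combine with x ≡ 1 (mod 4): since gcd(77, 4) = 1, we get a unique residue mod 308.
    Write x = 47 + 77·t and substitute into x ≡ 1 (mod 4): 77·t ≡ 1 − 47 = -46 (mod 4).
    Reduce coefficients mod 4: 1·t ≡ 2 (mod 4).
    So t ≡ 2 (mod 4).
    Then x = 47 + 77·2 = 201, valid modulo lcm(77, 4) = 308: x ≡ 201 (mod 308).
Verify: 201 mod 7 = 5 ✓, 201 mod 11 = 3 ✓, 201 mod 4 = 1 ✓.

x ≡ 201 (mod 308).


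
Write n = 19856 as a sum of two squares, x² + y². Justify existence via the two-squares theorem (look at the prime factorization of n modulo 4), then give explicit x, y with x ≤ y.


Step 1: Factor n = 19856 = 2^4 · 17 · 73.
Step 2: Check the mod-4 condition on each prime factor: 2 = 2 (special); 17 ≡ 1 (mod 4), exponent 1; 73 ≡ 1 (mod 4), exponent 1.
All primes ≡ 3 (mod 4) appear to even exponent (or don't appear), so by the two-squares theorem n IS expressible as a sum of two squares.
Step 3: Build a representation. Group n = k² · m with k = 4 and m = 17 · 73 = 1241 (a product of primes ≡ 1 (mod 4)); a representation of m scales to one of n via (k·x)² + (k·y)² = k²(x² + y²). Each prime p ≡ 1 (mod 4) is itself a sum of two squares; find a² by testing p − a² for a perfect square:
  17: 17 − 1² = 16 = 4² ⇒ 17 = 1² + 4².
  73: 73 − 1² = 72, 73 − 2² = 69, 73 − 3² = 64 = 8² ⇒ 73 = 3² + 8².
  Combine using the Brahmagupta–Fibonacci identity (a² + b²)(c² + d²) = (ac − bd)² + (ad + bc)² = (ac + bd)² + (ad − bc)²:
  17 · 73 = 1241: from (1² + 4²)(3² + 8²), take (1·3 − 4·8, 1·8 + 4·3) = (3 − 32, 8 + 12) = (-29, 20); dropping signs (only squares matter) gives (29, 20); check 29² + 20² = 841 + 400 = 1241 ✓.
  Scale by k = 4: (4·29, 4·20) = (116, 80).
Step 4: Order so x ≤ y and verify: 80² + 116² = 6400 + 13456 = 19856 = n. ✓

n = 19856 = 80² + 116² (one valid representation with x ≤ y).


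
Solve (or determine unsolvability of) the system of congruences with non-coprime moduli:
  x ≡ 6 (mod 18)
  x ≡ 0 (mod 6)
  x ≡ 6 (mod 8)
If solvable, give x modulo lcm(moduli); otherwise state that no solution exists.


Moduli 18, 6, 8 are not pairwise coprime, so CRT works modulo lcm(m_i) when all pairwise compatibility conditions hold.
Pairwise compatibility: gcd(m_i, m_j) must divide a_i - a_j for every pair.
Merge one congruence at a time:
  Start: x ≡ 6 (mod 18).
  Combine with x ≡ 0 (mod 6): gcd(18, 6) = 6; 0 - 6 = -6, which IS divisible by 6, so compatible.
    Write x = 6 + 18·t and substitute into x ≡ 0 (mod 6): 18·t ≡ 0 − 6 = -6 (mod 6).
    Divide the congruence (and modulus) by g = 6: 3·t ≡ -1 (mod 1).
    Modulo 1 every t works; take t = 0.
    Then x = 6 + 18·0 = 6, valid modulo lcm(18, 6) = 18: x ≡ 6 (mod 18).
  Combine with x ≡ 6 (mod 8): gcd(18, 8) = 2; 6 - 6 = 0, which IS divisible by 2, so compatible.
    Write x = 6 + 18·t and substitute into x ≡ 6 (mod 8): 18·t ≡ 6 − 6 = 0 (mod 8).
    Divide the congruence (and modulus) by g = 2: 9·t ≡ 0 (mod 4).
    Reduce coefficients mod 4: 1·t ≡ 0 (mod 4).
    So t ≡ 0 (mod 4).
    Then x = 6 + 18·0 = 6, valid modulo lcm(18, 8) = 72: x ≡ 6 (mod 72).
Verify: 6 mod 18 = 6, 6 mod 6 = 0, 6 mod 8 = 6.

x ≡ 6 (mod 72).


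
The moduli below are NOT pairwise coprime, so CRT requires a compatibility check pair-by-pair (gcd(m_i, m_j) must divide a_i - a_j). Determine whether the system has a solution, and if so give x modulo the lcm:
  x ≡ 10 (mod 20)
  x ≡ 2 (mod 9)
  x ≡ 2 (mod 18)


Moduli 20, 9, 18 are not pairwise coprime, so CRT works modulo lcm(m_i) when all pairwise compatibility conditions hold.
Pairwise compatibility: gcd(m_i, m_j) must divide a_i - a_j for every pair.
Merge one congruence at a time:
  Start: x ≡ 10 (mod 20).
  Combine with x ≡ 2 (mod 9): gcd(20, 9) = 1; 2 - 10 = -8, which IS divisible by 1, so compatible.
    Write x = 10 + 20·t and substitute into x ≡ 2 (mod 9): 20·t ≡ 2 − 10 = -8 (mod 9).
    Reduce coefficients mod 9: 2·t ≡ 1 (mod 9).
    The inverse of 2 mod 9 is 5 (since 2·5 = 10 = 1·9 + 1), so t ≡ 5·1 = 5 ≡ 5 (mod 9).
    Then x = 10 + 20·5 = 110, valid modulo lcm(20, 9) = 180: x ≡ 110 (mod 180).
  Combine with x ≡ 2 (mod 18): gcd(180, 18) = 18; 2 - 110 = -108, which IS divisible by 18, so compatible.
    Write x = 110 + 180·t and substitute into x ≡ 2 (mod 18): 180·t ≡ 2 − 110 = -108 (mod 18).
    Divide the congruence (and modulus) by g = 18: 10·t ≡ -6 (mod 1).
    Modulo 1 every t works; take t = 0.
    Then x = 110 + 180·0 = 110, valid modulo lcm(180, 18) = 180: x ≡ 110 (mod 180).
Verify: 110 mod 20 = 10, 110 mod 9 = 2, 110 mod 18 = 2.

x ≡ 110 (mod 180).


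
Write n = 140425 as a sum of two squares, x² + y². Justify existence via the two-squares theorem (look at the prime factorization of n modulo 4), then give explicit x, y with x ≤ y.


Step 1: Factor n = 140425 = 5^2 · 41 · 137.
Step 2: Check the mod-4 condition on each prime factor: 5 ≡ 1 (mod 4), exponent 2; 41 ≡ 1 (mod 4), exponent 1; 137 ≡ 1 (mod 4), exponent 1.
All primes ≡ 3 (mod 4) appear to even exponent (or don't appear), so by the two-squares theorem n IS expressible as a sum of two squares.
Step 3: Build a representation. Group n = k² · m with k = 5 and m = 41 · 137 = 5617 (a product of primes ≡ 1 (mod 4)); a representation of m scales to one of n via (k·x)² + (k·y)² = k²(x² + y²). Each prime p ≡ 1 (mod 4) is itself a sum of two squares; find a² by testing p − a² for a perfect square:
  41: 41 − 1² = 40, 41 − 2² = 37, 41 − 3² = 32, 41 − 4² = 25 = 5² ⇒ 41 = 4² + 5².
  137: 137 − 1² = 136, 137 − 2² = 133, 137 − 3² = 128, 137 − 4² = 121 = 11² ⇒ 137 = 4² + 11².
  Combine using the Brahmagupta–Fibonacci identity (a² + b²)(c² + d²) = (ac − bd)² + (ad + bc)² = (ac + bd)² + (ad − bc)²:
  41 · 137 = 5617: from (4² + 5²)(4² + 11²), take (4·4 − 5·11, 4·11 + 5·4) = (16 − 55, 44 + 20) = (-39, 64); dropping signs (only squares matter) gives (39, 64); check 39² + 64² = 1521 + 4096 = 5617 ✓.
  Scale by k = 5: (5·39, 5·64) = (195, 320).
Step 4: Order so x ≤ y and verify: 195² + 320² = 38025 + 102400 = 140425 = n. ✓

n = 140425 = 195² + 320² (one valid representation with x ≤ y).


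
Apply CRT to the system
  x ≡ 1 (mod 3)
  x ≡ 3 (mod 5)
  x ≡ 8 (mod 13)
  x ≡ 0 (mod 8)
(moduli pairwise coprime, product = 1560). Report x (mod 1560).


Product of moduli M = 3 · 5 · 13 · 8 = 1560.
Merge one congruence at a time:
  Start: x ≡ 1 (mod 3).
  Combine with x ≡ 3 (mod 5); new modulus lcm = 15.
    Write x = 1 + 3·t and substitute into x ≡ 3 (mod 5): 3·t ≡ 3 − 1 = 2 (mod 5).
    The inverse of 3 mod 5 is 2 (since 3·2 = 6 = 1·5 + 1), so t ≡ 2·2 = 4 ≡ 4 (mod 5).
    Then x = 1 + 3·4 = 13, valid modulo lcm(3, 5) = 15: x ≡ 13 (mod 15).
  Combine with x ≡ 8 (mod 13); new modulus lcm = 195.
    Write x = 13 + 15·t and substitute into x ≡ 8 (mod 13): 15·t ≡ 8 − 13 = -5 (mod 13).
    Reduce coefficients mod 13: 2·t ≡ 8 (mod 13).
    The inverse of 2 mod 13 is 7 (since 2·7 = 14 = 1·13 + 1), so t ≡ 7·8 = 56 ≡ 4 (mod 13).
    Then x = 13 + 15·4 = 73, valid modulo lcm(15, 13) = 195: x ≡ 73 (mod 195).
  Combine with x ≡ 0 (mod 8); new modulus lcm = 1560.
    Write x = 73 + 195·t and substitute into x ≡ 0 (mod 8): 195·t ≡ 0 − 73 = -73 (mod 8).
    Reduce coefficients mod 8: 3·t ≡ 7 (mod 8).
    The inverse of 3 mod 8 is 3 (since 3·3 = 9 = 1·8 + 1), so t ≡ 3·7 = 21 ≡ 5 (mod 8).
    Then x = 73 + 195·5 = 1048, valid modulo lcm(195, 8) = 1560: x ≡ 1048 (mod 1560).
Verify against each original: 1048 mod 3 = 1, 1048 mod 5 = 3, 1048 mod 13 = 8, 1048 mod 8 = 0.

x ≡ 1048 (mod 1560).


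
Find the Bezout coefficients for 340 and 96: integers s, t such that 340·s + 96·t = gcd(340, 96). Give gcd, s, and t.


Euclidean algorithm on (340, 96) — divide until remainder is 0:
  340 = 3 · 96 + 52
  96 = 1 · 52 + 44
  52 = 1 · 44 + 8
  44 = 5 · 8 + 4
  8 = 2 · 4 + 0
gcd(340, 96) = 4.
Track Bezout coefficients alongside the remainders: start with r₀ = 340 = a·1 + b·0 (s = 1, t = 0) and r₁ = 96 = a·0 + b·1 (s = 0, t = 1); each new remainder r_{k+1} = r_{k-1} − q_k·r_k inherits s_{k+1} = s_{k-1} − q_k·s_k, t_{k+1} = t_{k-1} − q_k·t_k, so r_k = a·s_k + b·t_k at every step:
  q = 3: r = 52, s = 1 − 3·0 = 1, t = 0 − 3·1 = -3  (check: 340·1 + 96·(-3) = 52)
  q = 1: r = 44, s = 0 − 1·1 = -1, t = 1 − 1·(-3) = 4  (check: 340·(-1) + 96·4 = 44)
  q = 1: r = 8, s = 1 − 1·(-1) = 2, t = -3 − 1·4 = -7  (check: 340·2 + 96·(-7) = 8)
  q = 5: r = 4, s = -1 − 5·2 = -11, t = 4 − 5·(-7) = 39  (check: 340·(-11) + 96·39 = 4)
The row with r = 4 (the gcd) gives the Bezout coefficients s = -11, t = 39.
Result: 340 · (-11) + 96 · (39) = 4.

gcd(340, 96) = 4; s = -11, t = 39 (check: 340·(-11) + 96·39 = 4).


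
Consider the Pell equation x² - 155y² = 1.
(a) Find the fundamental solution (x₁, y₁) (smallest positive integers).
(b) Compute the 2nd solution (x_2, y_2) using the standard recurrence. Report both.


Step 1: Find the fundamental solution (x₁, y₁) of x² - 155y² = 1.
  Expand √155 as a continued fraction. a₀ = ⌊√155⌋ = 12; iterate m_{k+1} = d_k·a_k − m_k, d_{k+1} = (155 − m_{k+1}²)/d_k, a_{k+1} = ⌊(a₀ + m_{k+1})/d_{k+1}⌋ (starting m₀ = 0, d₀ = 1), with convergents p_k = a_k·p_{k-1} + p_{k-2}, q_k = a_k·q_{k-1} + q_{k-2} (p₋₁ = 1, q₋₁ = 0):
  k = 0: a₀ = 12; p₀/q₀ = 12/1; p₀² − 155·q₀² = 144 − 155 = -11.
  k = 1: m = 12, d = 11, a = ⌊(12 + 12)/11⌋ = 2; p/q = (2·12 + 1)/(2·1 + 0) = 25/2; p² − 155·q² = 625 − 620 = 5.
  k = 2: m = 10, d = 5, a = ⌊(12 + 10)/5⌋ = 4; p/q = (4·25 + 12)/(4·2 + 1) = 112/9; p² − 155·q² = 12544 − 12555 = -11.
  k = 3: m = 10, d = 11, a = ⌊(12 + 10)/11⌋ = 2; p/q = (2·112 + 25)/(2·9 + 2) = 249/20; p² − 155·q² = 62001 − 62000 = 1.
  The first convergent with p² − 155·q² = 1 gives the fundamental solution (x₁, y₁) = (249, 20).
Step 2: Apply the recurrence (x_{n+1}, y_{n+1}) = (x₁x_n + 155y₁y_n, x₁y_n + y₁x_n) repeatedly.
  From (x_1, y_1) = (249, 20): x_2 = 249·249 + 155·20·20 = 124001; y_2 = 249·20 + 20·249 = 9960.
Step 3: Verify x_2² - 155·y_2² = 15376248001 - 15376248000 = 1 (should be 1). ✓

(x_1, y_1) = (249, 20); (x_2, y_2) = (124001, 9960).


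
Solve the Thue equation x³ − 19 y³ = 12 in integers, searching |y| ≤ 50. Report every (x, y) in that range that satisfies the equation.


The equation is x³ - 19y³ = 12. For fixed y, x³ = 19·y³ + 12, so a solution requires the RHS to be a perfect cube.
Strategy: iterate y from -50 to 50, compute RHS = 19·y³ + 12, and check whether it is a (positive or negative) perfect cube.
Check small values of y:
  y = 0: RHS = 12 is not a perfect cube.
  y = 1: RHS = 31 is not a perfect cube.
  y = -1: RHS = -7 is not a perfect cube.
  y = 2: RHS = 164 is not a perfect cube.
  y = -2: RHS = -140 is not a perfect cube.
  y = 3: RHS = 525 is not a perfect cube.
  y = -3: RHS = -501 is not a perfect cube.
Continuing the search up to |y| = 50 finds no solutions either.
No (x, y) in the scanned range satisfies the equation.

No integer solutions with |y| ≤ 50.


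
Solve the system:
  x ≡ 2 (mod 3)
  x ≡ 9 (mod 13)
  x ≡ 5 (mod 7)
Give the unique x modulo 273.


Moduli 3, 13, 7 are pairwise coprime; by CRT there is a unique solution modulo M = 3 · 13 · 7 = 273.
Solve pairwise, accumulating the modulus:
  Start with x ≡ 2 (mod 3).
  Combine with x ≡ 9 (mod 13): since gcd(3, 13) = 1, we get a unique residue mod 39.
    Write x = 2 + 3·t and substitute into x ≡ 9 (mod 13): 3·t ≡ 9 − 2 = 7 (mod 13).
    The inverse of 3 mod 13 is 9 (since 3·9 = 27 = 2·13 + 1), so t ≡ 9·7 = 63 ≡ 11 (mod 13).
    Then x = 2 + 3·11 = 35, valid modulo lcm(3, 13) = 39: x ≡ 35 (mod 39).
  Combine with x ≡ 5 (mod 7): since gcd(39, 7) = 1, we get a unique residue mod 273.
    Write x = 35 + 39·t and substitute into x ≡ 5 (mod 7): 39·t ≡ 5 − 35 = -30 (mod 7).
    Reduce coefficients mod 7: 4·t ≡ 5 (mod 7).
    The inverse of 4 mod 7 is 2 (since 4·2 = 8 = 1·7 + 1), so t ≡ 2·5 = 10 ≡ 3 (mod 7).
    Then x = 35 + 39·3 = 152, valid modulo lcm(39, 7) = 273: x ≡ 152 (mod 273).
Verify: 152 mod 3 = 2 ✓, 152 mod 13 = 9 ✓, 152 mod 7 = 5 ✓.

x ≡ 152 (mod 273).


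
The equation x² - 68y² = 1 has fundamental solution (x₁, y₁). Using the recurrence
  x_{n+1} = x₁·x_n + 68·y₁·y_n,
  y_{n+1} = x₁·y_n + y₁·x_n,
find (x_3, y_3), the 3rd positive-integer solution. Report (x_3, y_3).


Step 1: Find the fundamental solution (x₁, y₁) of x² - 68y² = 1.
  Expand √68 as a continued fraction. a₀ = ⌊√68⌋ = 8; iterate m_{k+1} = d_k·a_k − m_k, d_{k+1} = (68 − m_{k+1}²)/d_k, a_{k+1} = ⌊(a₀ + m_{k+1})/d_{k+1}⌋ (starting m₀ = 0, d₀ = 1), with convergents p_k = a_k·p_{k-1} + p_{k-2}, q_k = a_k·q_{k-1} + q_{k-2} (p₋₁ = 1, q₋₁ = 0):
  k = 0: a₀ = 8; p₀/q₀ = 8/1; p₀² − 68·q₀² = 64 − 68 = -4.
  k = 1: m = 8, d = 4, a = ⌊(8 + 8)/4⌋ = 4; p/q = (4·8 + 1)/(4·1 + 0) = 33/4; p² − 68·q² = 1089 − 1088 = 1.
  The first convergent with p² − 68·q² = 1 gives the fundamental solution (x₁, y₁) = (33, 4).
Step 2: Apply the recurrence (x_{n+1}, y_{n+1}) = (x₁x_n + 68y₁y_n, x₁y_n + y₁x_n) repeatedly.
  From (x_1, y_1) = (33, 4): x_2 = 33·33 + 68·4·4 = 2177; y_2 = 33·4 + 4·33 = 264.
  From (x_2, y_2) = (2177, 264): x_3 = 33·2177 + 68·4·264 = 143649; y_3 = 33·264 + 4·2177 = 17420.
Step 3: Verify x_3² - 68·y_3² = 20635035201 - 20635035200 = 1 (should be 1). ✓

(x_1, y_1) = (33, 4); (x_3, y_3) = (143649, 17420).


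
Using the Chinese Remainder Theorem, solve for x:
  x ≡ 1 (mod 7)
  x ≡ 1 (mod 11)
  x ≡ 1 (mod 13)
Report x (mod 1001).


Moduli 7, 11, 13 are pairwise coprime; by CRT there is a unique solution modulo M = 7 · 11 · 13 = 1001.
Solve pairwise, accumulating the modulus:
  Start with x ≡ 1 (mod 7).
  Combine with x ≡ 1 (mod 11): since gcd(7, 11) = 1, we get a unique residue mod 77.
    Write x = 1 + 7·t and substitute into x ≡ 1 (mod 11): 7·t ≡ 1 − 1 = 0 (mod 11).
    The inverse of 7 mod 11 is 8 (since 7·8 = 56 = 5·11 + 1), so t ≡ 8·0 = 0 ≡ 0 (mod 11).
    Then x = 1 + 7·0 = 1, valid modulo lcm(7, 11) = 77: x ≡ 1 (mod 77).
  Combine with x ≡ 1 (mod 13): since gcd(77, 13) = 1, we get a unique residue mod 1001.
    Write x = 1 + 77·t and substitute into x ≡ 1 (mod 13): 77·t ≡ 1 − 1 = 0 (mod 13).
    Reduce coefficients mod 13: 12·t ≡ 0 (mod 13).
    The inverse of 12 mod 13 is 12 (since 12·12 = 144 = 11·13 + 1), so t ≡ 12·0 = 0 ≡ 0 (mod 13).
    Then x = 1 + 77·0 = 1, valid modulo lcm(77, 13) = 1001: x ≡ 1 (mod 1001).
Verify: 1 mod 7 = 1 ✓, 1 mod 11 = 1 ✓, 1 mod 13 = 1 ✓.

x ≡ 1 (mod 1001).


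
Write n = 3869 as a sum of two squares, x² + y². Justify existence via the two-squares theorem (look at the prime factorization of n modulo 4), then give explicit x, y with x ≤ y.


Step 1: Factor n = 3869 = 53 · 73.
Step 2: Check the mod-4 condition on each prime factor: 53 ≡ 1 (mod 4), exponent 1; 73 ≡ 1 (mod 4), exponent 1.
All primes ≡ 3 (mod 4) appear to even exponent (or don't appear), so by the two-squares theorem n IS expressible as a sum of two squares.
Step 3: Build a representation. Here n = 53 · 73 is a product of primes ≡ 1 (mod 4). Each prime p ≡ 1 (mod 4) is itself a sum of two squares; find a² by testing p − a² for a perfect square:
  53: 53 − 1² = 52, 53 − 2² = 49 = 7² ⇒ 53 = 2² + 7².
  73: 73 − 1² = 72, 73 − 2² = 69, 73 − 3² = 64 = 8² ⇒ 73 = 3² + 8².
  Combine using the Brahmagupta–Fibonacci identity (a² + b²)(c² + d²) = (ac − bd)² + (ad + bc)² = (ac + bd)² + (ad − bc)²:
  53 · 73 = 3869: from (2² + 7²)(3² + 8²), take (2·3 − 7·8, 2·8 + 7·3) = (6 − 56, 16 + 21) = (-50, 37); dropping signs (only squares matter) gives (50, 37); check 50² + 37² = 2500 + 1369 = 3869 ✓.
Step 4: Order so x ≤ y and verify: 37² + 50² = 1369 + 2500 = 3869 = n. ✓

n = 3869 = 37² + 50² (one valid representation with x ≤ y).


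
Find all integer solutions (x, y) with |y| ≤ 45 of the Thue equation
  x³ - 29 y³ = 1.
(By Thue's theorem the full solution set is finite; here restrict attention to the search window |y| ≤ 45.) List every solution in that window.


The equation is x³ - 29y³ = 1. For fixed y, x³ = 29·y³ + 1, so a solution requires the RHS to be a perfect cube.
Strategy: iterate y from -45 to 45, compute RHS = 29·y³ + 1, and check whether it is a (positive or negative) perfect cube.
Check small values of y:
  y = 0: RHS = 1 = (1)³ ⇒ x = 1 works.
  y = 1: RHS = 30 is not a perfect cube.
  y = -1: RHS = -28 is not a perfect cube.
  y = 2: RHS = 233 is not a perfect cube.
  y = -2: RHS = -231 is not a perfect cube.
  y = 3: RHS = 784 is not a perfect cube.
  y = -3: RHS = -782 is not a perfect cube.
Continuing the search up to |y| = 45 finds no further solutions beyond those listed.
Collected solutions: (1, 0).

Solutions (with |y| ≤ 45): (1, 0).


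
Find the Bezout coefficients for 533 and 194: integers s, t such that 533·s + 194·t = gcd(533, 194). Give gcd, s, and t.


Euclidean algorithm on (533, 194) — divide until remainder is 0:
  533 = 2 · 194 + 145
  194 = 1 · 145 + 49
  145 = 2 · 49 + 47
  49 = 1 · 47 + 2
  47 = 23 · 2 + 1
  2 = 2 · 1 + 0
gcd(533, 194) = 1.
Track Bezout coefficients alongside the remainders: start with r₀ = 533 = a·1 + b·0 (s = 1, t = 0) and r₁ = 194 = a·0 + b·1 (s = 0, t = 1); each new remainder r_{k+1} = r_{k-1} − q_k·r_k inherits s_{k+1} = s_{k-1} − q_k·s_k, t_{k+1} = t_{k-1} − q_k·t_k, so r_k = a·s_k + b·t_k at every step:
  q = 2: r = 145, s = 1 − 2·0 = 1, t = 0 − 2·1 = -2  (check: 533·1 + 194·(-2) = 145)
  q = 1: r = 49, s = 0 − 1·1 = -1, t = 1 − 1·(-2) = 3  (check: 533·(-1) + 194·3 = 49)
  q = 2: r = 47, s = 1 − 2·(-1) = 3, t = -2 − 2·3 = -8  (check: 533·3 + 194·(-8) = 47)
  q = 1: r = 2, s = -1 − 1·3 = -4, t = 3 − 1·(-8) = 11  (check: 533·(-4) + 194·11 = 2)
  q = 23: r = 1, s = 3 − 23·(-4) = 95, t = -8 − 23·11 = -261  (check: 533·95 + 194·(-261) = 1)
The row with r = 1 (the gcd) gives the Bezout coefficients s = 95, t = -261.
Result: 533 · (95) + 194 · (-261) = 1.

gcd(533, 194) = 1; s = 95, t = -261 (check: 533·95 + 194·(-261) = 1).


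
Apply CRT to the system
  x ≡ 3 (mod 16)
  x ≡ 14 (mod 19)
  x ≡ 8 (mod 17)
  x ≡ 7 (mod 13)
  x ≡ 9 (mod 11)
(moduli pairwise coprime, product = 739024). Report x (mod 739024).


Product of moduli M = 16 · 19 · 17 · 13 · 11 = 739024.
Merge one congruence at a time:
  Start: x ≡ 3 (mod 16).
  Combine with x ≡ 14 (mod 19); new modulus lcm = 304.
    Write x = 3 + 16·t and substitute into x ≡ 14 (mod 19): 16·t ≡ 14 − 3 = 11 (mod 19).
    The inverse of 16 mod 19 is 6 (since 16·6 = 96 = 5·19 + 1), so t ≡ 6·11 = 66 ≡ 9 (mod 19).
    Then x = 3 + 16·9 = 147, valid modulo lcm(16, 19) = 304: x ≡ 147 (mod 304).
  Combine with x ≡ 8 (mod 17); new modulus lcm = 5168.
    Write x = 147 + 304·t and substitute into x ≡ 8 (mod 17): 304·t ≡ 8 − 147 = -139 (mod 17).
    Reduce coefficients mod 17: 15·t ≡ 14 (mod 17).
    The inverse of 15 mod 17 is 8 (since 15·8 = 120 = 7·17 + 1), so t ≡ 8·14 = 112 ≡ 10 (mod 17).
    Then x = 147 + 304·10 = 3187, valid modulo lcm(304, 17) = 5168: x ≡ 3187 (mod 5168).
  Combine with x ≡ 7 (mod 13); new modulus lcm = 67184.
    Write x = 3187 + 5168·t and substitute into x ≡ 7 (mod 13): 5168·t ≡ 7 − 3187 = -3180 (mod 13).
    Reduce coefficients mod 13: 7·t ≡ 5 (mod 13).
    The inverse of 7 mod 13 is 2 (since 7·2 = 14 = 1·13 + 1), so t ≡ 2·5 = 10 ≡ 10 (mod 13).
    Then x = 3187 + 5168·10 = 54867, valid modulo lcm(5168, 13) = 67184: x ≡ 54867 (mod 67184).
  Combine with x ≡ 9 (mod 11); new modulus lcm = 739024.
    Write x = 54867 + 67184·t and substitute into x ≡ 9 (mod 11): 67184·t ≡ 9 − 54867 = -54858 (mod 11).
    Reduce coefficients mod 11: 7·t ≡ 10 (mod 11).
    The inverse of 7 mod 11 is 8 (since 7·8 = 56 = 5·11 + 1), so t ≡ 8·10 = 80 ≡ 3 (mod 11).
    Then x = 54867 + 67184·3 = 256419, valid modulo lcm(67184, 11) = 739024: x ≡ 256419 (mod 739024).
Verify against each original: 256419 mod 16 = 3, 256419 mod 19 = 14, 256419 mod 17 = 8, 256419 mod 13 = 7, 256419 mod 11 = 9.

x ≡ 256419 (mod 739024).


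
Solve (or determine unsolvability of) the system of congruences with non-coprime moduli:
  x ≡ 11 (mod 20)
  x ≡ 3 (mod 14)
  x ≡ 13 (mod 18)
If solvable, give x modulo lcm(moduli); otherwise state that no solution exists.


Moduli 20, 14, 18 are not pairwise coprime, so CRT works modulo lcm(m_i) when all pairwise compatibility conditions hold.
Pairwise compatibility: gcd(m_i, m_j) must divide a_i - a_j for every pair.
Merge one congruence at a time:
  Start: x ≡ 11 (mod 20).
  Combine with x ≡ 3 (mod 14): gcd(20, 14) = 2; 3 - 11 = -8, which IS divisible by 2, so compatible.
    Write x = 11 + 20·t and substitute into x ≡ 3 (mod 14): 20·t ≡ 3 − 11 = -8 (mod 14).
    Divide the congruence (and modulus) by g = 2: 10·t ≡ -4 (mod 7).
    Reduce coefficients mod 7: 3·t ≡ 3 (mod 7).
    The inverse of 3 mod 7 is 5 (since 3·5 = 15 = 2·7 + 1), so t ≡ 5·3 = 15 ≡ 1 (mod 7).
    Then x = 11 + 20·1 = 31, valid modulo lcm(20, 14) = 140: x ≡ 31 (mod 140).
  Combine with x ≡ 13 (mod 18): gcd(140, 18) = 2; 13 - 31 = -18, which IS divisible by 2, so compatible.
    Write x = 31 + 140·t and substitute into x ≡ 13 (mod 18): 140·t ≡ 13 − 31 = -18 (mod 18).
    Divide the congruence (and modulus) by g = 2: 70·t ≡ -9 (mod 9).
    Reduce coefficients mod 9: 7·t ≡ 0 (mod 9).
    The inverse of 7 mod 9 is 4 (since 7·4 = 28 = 3·9 + 1), so t ≡ 4·0 = 0 ≡ 0 (mod 9).
    Then x = 31 + 140·0 = 31, valid modulo lcm(140, 18) = 1260: x ≡ 31 (mod 1260).
Verify: 31 mod 20 = 11, 31 mod 14 = 3, 31 mod 18 = 13.

x ≡ 31 (mod 1260).


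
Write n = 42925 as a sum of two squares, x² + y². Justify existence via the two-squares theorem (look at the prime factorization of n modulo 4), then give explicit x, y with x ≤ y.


Step 1: Factor n = 42925 = 5^2 · 17 · 101.
Step 2: Check the mod-4 condition on each prime factor: 5 ≡ 1 (mod 4), exponent 2; 17 ≡ 1 (mod 4), exponent 1; 101 ≡ 1 (mod 4), exponent 1.
All primes ≡ 3 (mod 4) appear to even exponent (or don't appear), so by the two-squares theorem n IS expressible as a sum of two squares.
Step 3: Build a representation. Group n = k² · m with k = 5 and m = 17 · 101 = 1717 (a product of primes ≡ 1 (mod 4)); a representation of m scales to one of n via (k·x)² + (k·y)² = k²(x² + y²). Each prime p ≡ 1 (mod 4) is itself a sum of two squares; find a² by testing p − a² for a perfect square:
  17: 17 − 1² = 16 = 4² ⇒ 17 = 1² + 4².
  101: 101 − 1² = 100 = 10² ⇒ 101 = 1² + 10².
  Combine using the Brahmagupta–Fibonacci identity (a² + b²)(c² + d²) = (ac − bd)² + (ad + bc)² = (ac + bd)² + (ad − bc)²:
  17 · 101 = 1717: from (1² + 4²)(1² + 10²), take (1·1 − 4·10, 1·10 + 4·1) = (1 − 40, 10 + 4) = (-39, 14); dropping signs (only squares matter) gives (39, 14); check 39² + 14² = 1521 + 196 = 1717 ✓.
  Scale by k = 5: (5·39, 5·14) = (195, 70).
Step 4: Order so x ≤ y and verify: 70² + 195² = 4900 + 38025 = 42925 = n. ✓

n = 42925 = 70² + 195² (one valid representation with x ≤ y).
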